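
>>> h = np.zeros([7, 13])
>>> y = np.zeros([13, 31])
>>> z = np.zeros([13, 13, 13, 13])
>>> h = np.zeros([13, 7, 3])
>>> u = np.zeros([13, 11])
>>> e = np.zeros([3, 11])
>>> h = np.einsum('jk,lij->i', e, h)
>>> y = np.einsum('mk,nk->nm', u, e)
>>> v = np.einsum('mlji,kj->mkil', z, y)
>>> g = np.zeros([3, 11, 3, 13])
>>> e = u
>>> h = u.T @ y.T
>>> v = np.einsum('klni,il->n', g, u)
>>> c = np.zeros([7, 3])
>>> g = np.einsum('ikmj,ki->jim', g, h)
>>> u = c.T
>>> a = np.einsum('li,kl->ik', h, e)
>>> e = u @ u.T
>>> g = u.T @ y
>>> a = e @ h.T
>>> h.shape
(11, 3)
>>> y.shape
(3, 13)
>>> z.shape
(13, 13, 13, 13)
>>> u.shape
(3, 7)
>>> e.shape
(3, 3)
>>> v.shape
(3,)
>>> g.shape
(7, 13)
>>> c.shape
(7, 3)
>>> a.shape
(3, 11)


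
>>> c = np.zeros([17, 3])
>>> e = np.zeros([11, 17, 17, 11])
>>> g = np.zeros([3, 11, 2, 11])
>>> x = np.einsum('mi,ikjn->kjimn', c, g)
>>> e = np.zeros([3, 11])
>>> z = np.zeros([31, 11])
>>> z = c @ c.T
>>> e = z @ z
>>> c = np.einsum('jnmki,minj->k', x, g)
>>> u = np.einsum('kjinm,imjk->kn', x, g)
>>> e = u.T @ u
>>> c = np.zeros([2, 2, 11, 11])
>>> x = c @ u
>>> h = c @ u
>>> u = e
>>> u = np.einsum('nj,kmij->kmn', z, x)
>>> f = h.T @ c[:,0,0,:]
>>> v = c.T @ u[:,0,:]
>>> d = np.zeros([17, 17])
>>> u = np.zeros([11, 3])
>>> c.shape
(2, 2, 11, 11)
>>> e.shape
(17, 17)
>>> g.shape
(3, 11, 2, 11)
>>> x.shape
(2, 2, 11, 17)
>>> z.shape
(17, 17)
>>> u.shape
(11, 3)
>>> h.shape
(2, 2, 11, 17)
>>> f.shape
(17, 11, 2, 11)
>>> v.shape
(11, 11, 2, 17)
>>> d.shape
(17, 17)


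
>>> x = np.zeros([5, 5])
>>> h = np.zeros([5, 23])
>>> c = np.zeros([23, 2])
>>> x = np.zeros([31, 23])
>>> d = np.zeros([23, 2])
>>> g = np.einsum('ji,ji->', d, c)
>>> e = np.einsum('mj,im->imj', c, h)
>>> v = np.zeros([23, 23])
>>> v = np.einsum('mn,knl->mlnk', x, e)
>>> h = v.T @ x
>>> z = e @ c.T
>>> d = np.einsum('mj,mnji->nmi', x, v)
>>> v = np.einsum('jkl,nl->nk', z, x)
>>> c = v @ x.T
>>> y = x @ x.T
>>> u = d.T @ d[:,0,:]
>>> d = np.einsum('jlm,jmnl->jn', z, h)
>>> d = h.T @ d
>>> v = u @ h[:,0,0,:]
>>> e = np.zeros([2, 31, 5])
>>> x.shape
(31, 23)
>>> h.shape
(5, 23, 2, 23)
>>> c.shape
(31, 31)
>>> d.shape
(23, 2, 23, 2)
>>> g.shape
()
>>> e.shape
(2, 31, 5)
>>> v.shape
(5, 31, 23)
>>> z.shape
(5, 23, 23)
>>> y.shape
(31, 31)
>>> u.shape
(5, 31, 5)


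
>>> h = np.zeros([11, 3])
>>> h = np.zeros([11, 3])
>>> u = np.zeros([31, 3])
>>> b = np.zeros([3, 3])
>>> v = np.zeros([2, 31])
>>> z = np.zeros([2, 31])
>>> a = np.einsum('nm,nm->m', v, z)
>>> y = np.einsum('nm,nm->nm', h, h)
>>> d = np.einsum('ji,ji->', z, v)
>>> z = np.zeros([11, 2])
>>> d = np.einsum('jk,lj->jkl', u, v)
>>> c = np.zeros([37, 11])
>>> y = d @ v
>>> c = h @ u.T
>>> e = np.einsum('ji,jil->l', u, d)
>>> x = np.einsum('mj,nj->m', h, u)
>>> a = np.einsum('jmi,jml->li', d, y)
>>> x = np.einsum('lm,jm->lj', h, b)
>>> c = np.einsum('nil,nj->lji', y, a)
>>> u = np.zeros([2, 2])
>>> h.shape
(11, 3)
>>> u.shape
(2, 2)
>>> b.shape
(3, 3)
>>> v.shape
(2, 31)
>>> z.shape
(11, 2)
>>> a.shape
(31, 2)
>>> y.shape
(31, 3, 31)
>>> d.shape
(31, 3, 2)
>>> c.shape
(31, 2, 3)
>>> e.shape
(2,)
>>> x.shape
(11, 3)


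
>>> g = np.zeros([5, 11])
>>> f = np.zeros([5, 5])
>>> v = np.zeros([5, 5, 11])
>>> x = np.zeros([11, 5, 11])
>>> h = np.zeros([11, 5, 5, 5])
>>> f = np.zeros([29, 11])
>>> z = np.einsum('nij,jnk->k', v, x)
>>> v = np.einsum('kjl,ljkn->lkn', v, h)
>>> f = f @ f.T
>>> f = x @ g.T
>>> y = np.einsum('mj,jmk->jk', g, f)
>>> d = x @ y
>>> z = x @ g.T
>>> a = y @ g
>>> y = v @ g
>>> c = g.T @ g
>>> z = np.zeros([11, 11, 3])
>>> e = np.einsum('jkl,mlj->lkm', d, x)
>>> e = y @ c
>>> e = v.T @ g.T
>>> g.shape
(5, 11)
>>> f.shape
(11, 5, 5)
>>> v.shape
(11, 5, 5)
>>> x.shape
(11, 5, 11)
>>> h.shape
(11, 5, 5, 5)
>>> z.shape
(11, 11, 3)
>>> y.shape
(11, 5, 11)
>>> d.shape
(11, 5, 5)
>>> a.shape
(11, 11)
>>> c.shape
(11, 11)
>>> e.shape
(5, 5, 5)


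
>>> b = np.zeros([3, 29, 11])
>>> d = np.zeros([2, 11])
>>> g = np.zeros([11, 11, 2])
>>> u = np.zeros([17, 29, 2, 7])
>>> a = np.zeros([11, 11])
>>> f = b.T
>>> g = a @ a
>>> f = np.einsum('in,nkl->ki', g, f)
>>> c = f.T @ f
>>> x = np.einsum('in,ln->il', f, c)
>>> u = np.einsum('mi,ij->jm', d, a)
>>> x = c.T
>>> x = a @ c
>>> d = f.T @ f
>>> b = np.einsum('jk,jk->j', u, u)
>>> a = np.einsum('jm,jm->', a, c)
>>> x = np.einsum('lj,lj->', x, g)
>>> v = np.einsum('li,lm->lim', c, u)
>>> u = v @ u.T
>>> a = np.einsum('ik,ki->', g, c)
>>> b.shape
(11,)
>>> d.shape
(11, 11)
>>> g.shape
(11, 11)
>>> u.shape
(11, 11, 11)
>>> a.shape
()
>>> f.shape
(29, 11)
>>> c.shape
(11, 11)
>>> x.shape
()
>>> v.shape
(11, 11, 2)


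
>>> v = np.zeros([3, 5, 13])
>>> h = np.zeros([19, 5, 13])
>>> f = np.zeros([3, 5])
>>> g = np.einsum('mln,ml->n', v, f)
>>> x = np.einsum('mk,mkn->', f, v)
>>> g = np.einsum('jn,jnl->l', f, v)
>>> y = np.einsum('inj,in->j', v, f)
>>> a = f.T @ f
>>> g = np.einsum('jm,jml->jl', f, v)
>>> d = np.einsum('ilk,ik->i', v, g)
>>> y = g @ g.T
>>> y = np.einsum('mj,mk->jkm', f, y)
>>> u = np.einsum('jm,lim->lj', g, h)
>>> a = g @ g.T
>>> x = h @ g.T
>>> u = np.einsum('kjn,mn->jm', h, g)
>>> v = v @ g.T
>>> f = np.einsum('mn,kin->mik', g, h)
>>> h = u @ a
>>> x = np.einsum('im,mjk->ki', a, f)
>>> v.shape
(3, 5, 3)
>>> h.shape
(5, 3)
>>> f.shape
(3, 5, 19)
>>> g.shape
(3, 13)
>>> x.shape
(19, 3)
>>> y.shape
(5, 3, 3)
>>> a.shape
(3, 3)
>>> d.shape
(3,)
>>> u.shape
(5, 3)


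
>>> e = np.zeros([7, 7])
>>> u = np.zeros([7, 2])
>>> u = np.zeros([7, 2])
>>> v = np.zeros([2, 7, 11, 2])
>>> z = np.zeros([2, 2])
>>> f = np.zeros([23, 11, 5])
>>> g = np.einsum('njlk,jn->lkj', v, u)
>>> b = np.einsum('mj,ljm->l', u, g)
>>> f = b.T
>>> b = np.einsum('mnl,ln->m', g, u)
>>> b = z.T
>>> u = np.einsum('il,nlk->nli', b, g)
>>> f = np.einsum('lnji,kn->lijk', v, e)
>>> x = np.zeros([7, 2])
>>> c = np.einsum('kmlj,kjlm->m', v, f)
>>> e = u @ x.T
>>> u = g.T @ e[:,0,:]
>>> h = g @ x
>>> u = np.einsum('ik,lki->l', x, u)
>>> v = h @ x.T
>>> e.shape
(11, 2, 7)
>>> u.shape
(7,)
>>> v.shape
(11, 2, 7)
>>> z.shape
(2, 2)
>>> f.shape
(2, 2, 11, 7)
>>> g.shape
(11, 2, 7)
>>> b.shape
(2, 2)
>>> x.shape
(7, 2)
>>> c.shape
(7,)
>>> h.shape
(11, 2, 2)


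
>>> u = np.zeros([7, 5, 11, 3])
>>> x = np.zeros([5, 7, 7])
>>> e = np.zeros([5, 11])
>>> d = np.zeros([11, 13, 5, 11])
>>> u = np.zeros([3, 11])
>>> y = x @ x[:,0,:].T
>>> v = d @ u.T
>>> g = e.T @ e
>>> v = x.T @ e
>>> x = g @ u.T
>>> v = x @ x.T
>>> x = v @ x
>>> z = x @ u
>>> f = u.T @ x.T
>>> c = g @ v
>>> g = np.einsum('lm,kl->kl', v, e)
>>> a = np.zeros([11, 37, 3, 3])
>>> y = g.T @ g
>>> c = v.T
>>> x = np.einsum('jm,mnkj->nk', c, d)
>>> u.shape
(3, 11)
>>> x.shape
(13, 5)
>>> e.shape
(5, 11)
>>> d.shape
(11, 13, 5, 11)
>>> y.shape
(11, 11)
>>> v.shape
(11, 11)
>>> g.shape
(5, 11)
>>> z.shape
(11, 11)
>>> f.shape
(11, 11)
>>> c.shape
(11, 11)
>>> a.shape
(11, 37, 3, 3)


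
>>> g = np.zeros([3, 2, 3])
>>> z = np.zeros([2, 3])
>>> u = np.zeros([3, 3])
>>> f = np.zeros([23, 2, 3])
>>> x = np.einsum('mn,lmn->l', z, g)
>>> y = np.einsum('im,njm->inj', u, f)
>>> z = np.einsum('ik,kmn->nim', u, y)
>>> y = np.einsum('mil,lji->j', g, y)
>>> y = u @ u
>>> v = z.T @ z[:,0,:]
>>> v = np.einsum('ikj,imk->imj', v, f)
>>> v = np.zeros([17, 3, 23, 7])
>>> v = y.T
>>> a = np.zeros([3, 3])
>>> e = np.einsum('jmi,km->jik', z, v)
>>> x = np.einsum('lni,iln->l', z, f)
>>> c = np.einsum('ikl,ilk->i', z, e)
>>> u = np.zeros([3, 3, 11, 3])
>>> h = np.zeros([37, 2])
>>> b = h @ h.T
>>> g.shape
(3, 2, 3)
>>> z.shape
(2, 3, 23)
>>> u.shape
(3, 3, 11, 3)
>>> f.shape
(23, 2, 3)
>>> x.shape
(2,)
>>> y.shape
(3, 3)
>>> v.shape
(3, 3)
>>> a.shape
(3, 3)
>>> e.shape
(2, 23, 3)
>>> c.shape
(2,)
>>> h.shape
(37, 2)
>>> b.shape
(37, 37)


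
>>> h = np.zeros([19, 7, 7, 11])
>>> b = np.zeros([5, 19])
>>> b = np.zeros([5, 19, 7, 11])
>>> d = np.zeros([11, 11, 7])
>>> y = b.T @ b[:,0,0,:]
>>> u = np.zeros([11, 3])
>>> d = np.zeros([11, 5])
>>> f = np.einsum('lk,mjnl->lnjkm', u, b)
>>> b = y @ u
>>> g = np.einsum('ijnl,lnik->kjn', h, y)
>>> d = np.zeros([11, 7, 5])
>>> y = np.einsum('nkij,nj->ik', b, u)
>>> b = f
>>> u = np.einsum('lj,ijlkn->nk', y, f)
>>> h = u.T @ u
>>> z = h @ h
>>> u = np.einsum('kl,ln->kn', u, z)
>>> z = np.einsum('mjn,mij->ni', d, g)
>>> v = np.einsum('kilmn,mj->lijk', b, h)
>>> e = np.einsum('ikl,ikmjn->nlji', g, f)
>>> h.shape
(3, 3)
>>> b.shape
(11, 7, 19, 3, 5)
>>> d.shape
(11, 7, 5)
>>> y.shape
(19, 7)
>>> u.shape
(5, 3)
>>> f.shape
(11, 7, 19, 3, 5)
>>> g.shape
(11, 7, 7)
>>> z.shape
(5, 7)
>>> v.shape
(19, 7, 3, 11)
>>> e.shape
(5, 7, 3, 11)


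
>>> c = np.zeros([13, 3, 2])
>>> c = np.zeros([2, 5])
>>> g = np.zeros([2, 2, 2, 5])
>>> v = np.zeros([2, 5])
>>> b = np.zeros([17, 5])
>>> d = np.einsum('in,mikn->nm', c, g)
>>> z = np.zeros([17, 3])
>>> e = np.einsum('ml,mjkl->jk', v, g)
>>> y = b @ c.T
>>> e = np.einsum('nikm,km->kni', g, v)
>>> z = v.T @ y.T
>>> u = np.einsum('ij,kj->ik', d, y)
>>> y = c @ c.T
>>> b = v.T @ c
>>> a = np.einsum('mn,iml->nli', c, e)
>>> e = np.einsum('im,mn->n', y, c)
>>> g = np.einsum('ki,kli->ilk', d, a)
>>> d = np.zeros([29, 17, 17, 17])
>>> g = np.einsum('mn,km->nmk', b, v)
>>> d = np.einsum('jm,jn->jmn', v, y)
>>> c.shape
(2, 5)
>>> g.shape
(5, 5, 2)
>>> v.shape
(2, 5)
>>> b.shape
(5, 5)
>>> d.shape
(2, 5, 2)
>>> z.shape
(5, 17)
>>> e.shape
(5,)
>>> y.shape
(2, 2)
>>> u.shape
(5, 17)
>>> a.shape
(5, 2, 2)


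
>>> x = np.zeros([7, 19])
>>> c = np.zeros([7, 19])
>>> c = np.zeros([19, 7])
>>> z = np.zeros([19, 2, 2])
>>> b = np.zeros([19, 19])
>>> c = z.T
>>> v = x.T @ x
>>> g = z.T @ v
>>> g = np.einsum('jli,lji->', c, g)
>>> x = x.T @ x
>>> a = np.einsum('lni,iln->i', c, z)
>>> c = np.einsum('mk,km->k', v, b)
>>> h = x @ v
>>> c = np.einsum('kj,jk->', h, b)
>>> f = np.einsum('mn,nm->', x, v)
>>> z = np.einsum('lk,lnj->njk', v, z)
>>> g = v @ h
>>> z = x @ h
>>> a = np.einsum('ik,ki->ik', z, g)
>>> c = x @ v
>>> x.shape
(19, 19)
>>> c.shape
(19, 19)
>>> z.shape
(19, 19)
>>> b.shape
(19, 19)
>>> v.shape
(19, 19)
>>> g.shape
(19, 19)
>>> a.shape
(19, 19)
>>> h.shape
(19, 19)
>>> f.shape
()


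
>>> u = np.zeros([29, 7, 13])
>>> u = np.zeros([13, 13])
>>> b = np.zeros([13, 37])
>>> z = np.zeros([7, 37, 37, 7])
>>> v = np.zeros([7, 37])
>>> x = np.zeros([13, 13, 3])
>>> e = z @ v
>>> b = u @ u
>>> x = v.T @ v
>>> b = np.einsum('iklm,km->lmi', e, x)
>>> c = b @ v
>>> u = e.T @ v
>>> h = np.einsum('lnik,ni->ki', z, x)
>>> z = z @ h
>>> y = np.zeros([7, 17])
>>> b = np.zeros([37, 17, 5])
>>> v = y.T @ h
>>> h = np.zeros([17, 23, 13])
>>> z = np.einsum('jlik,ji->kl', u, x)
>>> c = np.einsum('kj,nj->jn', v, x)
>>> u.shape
(37, 37, 37, 37)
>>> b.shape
(37, 17, 5)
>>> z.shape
(37, 37)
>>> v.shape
(17, 37)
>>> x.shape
(37, 37)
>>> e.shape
(7, 37, 37, 37)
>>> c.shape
(37, 37)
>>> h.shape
(17, 23, 13)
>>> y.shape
(7, 17)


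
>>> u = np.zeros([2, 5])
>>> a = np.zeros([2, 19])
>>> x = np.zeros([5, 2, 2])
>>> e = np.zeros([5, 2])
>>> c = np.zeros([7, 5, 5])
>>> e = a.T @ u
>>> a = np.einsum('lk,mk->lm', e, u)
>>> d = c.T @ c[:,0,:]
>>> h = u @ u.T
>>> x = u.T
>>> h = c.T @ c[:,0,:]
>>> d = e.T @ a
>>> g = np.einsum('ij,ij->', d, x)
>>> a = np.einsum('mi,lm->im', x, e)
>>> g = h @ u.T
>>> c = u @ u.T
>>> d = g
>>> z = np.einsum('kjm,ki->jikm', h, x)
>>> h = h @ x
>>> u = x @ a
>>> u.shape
(5, 5)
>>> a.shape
(2, 5)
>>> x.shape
(5, 2)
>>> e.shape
(19, 5)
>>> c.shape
(2, 2)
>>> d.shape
(5, 5, 2)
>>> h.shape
(5, 5, 2)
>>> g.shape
(5, 5, 2)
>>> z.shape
(5, 2, 5, 5)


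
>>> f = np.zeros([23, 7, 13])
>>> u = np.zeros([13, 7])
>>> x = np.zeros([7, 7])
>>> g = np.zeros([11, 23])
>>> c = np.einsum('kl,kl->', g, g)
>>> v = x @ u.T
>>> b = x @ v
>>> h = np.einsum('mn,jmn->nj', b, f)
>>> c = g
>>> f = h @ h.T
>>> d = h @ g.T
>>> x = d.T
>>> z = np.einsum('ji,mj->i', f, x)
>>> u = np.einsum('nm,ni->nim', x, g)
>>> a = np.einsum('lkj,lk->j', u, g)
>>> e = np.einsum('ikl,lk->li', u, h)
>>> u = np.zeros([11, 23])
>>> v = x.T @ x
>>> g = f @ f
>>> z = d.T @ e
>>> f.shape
(13, 13)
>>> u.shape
(11, 23)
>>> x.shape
(11, 13)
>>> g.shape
(13, 13)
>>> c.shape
(11, 23)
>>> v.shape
(13, 13)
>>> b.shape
(7, 13)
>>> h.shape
(13, 23)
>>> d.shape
(13, 11)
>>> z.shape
(11, 11)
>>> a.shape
(13,)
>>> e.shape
(13, 11)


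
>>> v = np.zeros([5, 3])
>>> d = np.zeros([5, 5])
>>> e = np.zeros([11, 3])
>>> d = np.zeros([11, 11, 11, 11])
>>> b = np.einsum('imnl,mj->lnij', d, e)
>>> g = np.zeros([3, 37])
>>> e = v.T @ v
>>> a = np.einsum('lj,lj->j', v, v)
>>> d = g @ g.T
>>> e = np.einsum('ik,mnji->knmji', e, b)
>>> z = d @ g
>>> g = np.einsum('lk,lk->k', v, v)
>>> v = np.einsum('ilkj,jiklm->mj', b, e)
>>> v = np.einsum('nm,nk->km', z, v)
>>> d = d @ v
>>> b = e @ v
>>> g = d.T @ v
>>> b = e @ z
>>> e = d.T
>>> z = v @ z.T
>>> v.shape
(3, 37)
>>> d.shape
(3, 37)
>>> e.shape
(37, 3)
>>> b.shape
(3, 11, 11, 11, 37)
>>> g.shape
(37, 37)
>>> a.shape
(3,)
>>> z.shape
(3, 3)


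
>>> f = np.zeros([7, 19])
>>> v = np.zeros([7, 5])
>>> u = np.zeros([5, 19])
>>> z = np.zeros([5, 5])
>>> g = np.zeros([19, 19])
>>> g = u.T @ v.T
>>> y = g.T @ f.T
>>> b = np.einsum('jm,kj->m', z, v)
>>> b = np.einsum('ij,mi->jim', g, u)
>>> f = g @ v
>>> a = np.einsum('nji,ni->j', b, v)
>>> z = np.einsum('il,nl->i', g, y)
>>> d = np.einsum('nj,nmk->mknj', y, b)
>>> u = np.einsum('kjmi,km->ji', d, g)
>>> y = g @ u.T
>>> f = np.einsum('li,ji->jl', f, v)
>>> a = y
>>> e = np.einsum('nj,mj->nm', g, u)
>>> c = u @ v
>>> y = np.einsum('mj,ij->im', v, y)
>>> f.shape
(7, 19)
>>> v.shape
(7, 5)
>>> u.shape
(5, 7)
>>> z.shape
(19,)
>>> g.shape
(19, 7)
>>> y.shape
(19, 7)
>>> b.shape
(7, 19, 5)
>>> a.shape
(19, 5)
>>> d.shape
(19, 5, 7, 7)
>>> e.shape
(19, 5)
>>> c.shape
(5, 5)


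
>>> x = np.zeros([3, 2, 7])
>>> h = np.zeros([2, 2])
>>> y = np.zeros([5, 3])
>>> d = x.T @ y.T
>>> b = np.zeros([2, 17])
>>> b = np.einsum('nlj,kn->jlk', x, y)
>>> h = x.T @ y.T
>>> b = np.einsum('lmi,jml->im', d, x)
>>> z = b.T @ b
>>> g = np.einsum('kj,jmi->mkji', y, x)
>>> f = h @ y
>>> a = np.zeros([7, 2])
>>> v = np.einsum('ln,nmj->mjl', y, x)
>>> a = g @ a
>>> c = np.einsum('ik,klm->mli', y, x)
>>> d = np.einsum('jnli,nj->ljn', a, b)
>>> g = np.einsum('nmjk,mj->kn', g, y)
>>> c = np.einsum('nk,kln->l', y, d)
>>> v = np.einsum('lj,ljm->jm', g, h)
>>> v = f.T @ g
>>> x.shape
(3, 2, 7)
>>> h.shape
(7, 2, 5)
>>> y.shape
(5, 3)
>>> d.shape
(3, 2, 5)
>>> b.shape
(5, 2)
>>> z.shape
(2, 2)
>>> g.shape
(7, 2)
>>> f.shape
(7, 2, 3)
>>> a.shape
(2, 5, 3, 2)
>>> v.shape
(3, 2, 2)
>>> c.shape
(2,)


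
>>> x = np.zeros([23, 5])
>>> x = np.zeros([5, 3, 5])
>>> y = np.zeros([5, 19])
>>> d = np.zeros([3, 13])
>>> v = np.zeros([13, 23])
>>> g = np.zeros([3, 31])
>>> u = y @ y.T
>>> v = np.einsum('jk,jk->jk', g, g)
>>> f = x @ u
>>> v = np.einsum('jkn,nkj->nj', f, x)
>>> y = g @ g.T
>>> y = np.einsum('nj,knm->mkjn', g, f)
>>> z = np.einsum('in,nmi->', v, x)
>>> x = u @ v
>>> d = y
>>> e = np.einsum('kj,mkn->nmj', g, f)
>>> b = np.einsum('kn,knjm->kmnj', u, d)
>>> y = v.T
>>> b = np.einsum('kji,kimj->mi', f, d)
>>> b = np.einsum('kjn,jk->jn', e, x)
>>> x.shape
(5, 5)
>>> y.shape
(5, 5)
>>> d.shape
(5, 5, 31, 3)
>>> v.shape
(5, 5)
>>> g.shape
(3, 31)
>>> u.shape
(5, 5)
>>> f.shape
(5, 3, 5)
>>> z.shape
()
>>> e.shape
(5, 5, 31)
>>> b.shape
(5, 31)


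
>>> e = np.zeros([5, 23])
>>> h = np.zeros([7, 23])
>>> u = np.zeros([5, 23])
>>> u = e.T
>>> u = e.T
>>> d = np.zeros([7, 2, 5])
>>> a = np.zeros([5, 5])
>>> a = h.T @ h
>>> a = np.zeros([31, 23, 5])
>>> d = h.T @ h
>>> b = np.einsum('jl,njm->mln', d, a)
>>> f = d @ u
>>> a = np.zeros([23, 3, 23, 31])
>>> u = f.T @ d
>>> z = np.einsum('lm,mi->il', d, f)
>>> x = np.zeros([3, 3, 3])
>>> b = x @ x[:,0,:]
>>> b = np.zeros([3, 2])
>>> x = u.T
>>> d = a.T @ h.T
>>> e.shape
(5, 23)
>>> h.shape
(7, 23)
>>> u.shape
(5, 23)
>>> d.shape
(31, 23, 3, 7)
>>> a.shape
(23, 3, 23, 31)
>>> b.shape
(3, 2)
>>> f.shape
(23, 5)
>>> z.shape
(5, 23)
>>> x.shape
(23, 5)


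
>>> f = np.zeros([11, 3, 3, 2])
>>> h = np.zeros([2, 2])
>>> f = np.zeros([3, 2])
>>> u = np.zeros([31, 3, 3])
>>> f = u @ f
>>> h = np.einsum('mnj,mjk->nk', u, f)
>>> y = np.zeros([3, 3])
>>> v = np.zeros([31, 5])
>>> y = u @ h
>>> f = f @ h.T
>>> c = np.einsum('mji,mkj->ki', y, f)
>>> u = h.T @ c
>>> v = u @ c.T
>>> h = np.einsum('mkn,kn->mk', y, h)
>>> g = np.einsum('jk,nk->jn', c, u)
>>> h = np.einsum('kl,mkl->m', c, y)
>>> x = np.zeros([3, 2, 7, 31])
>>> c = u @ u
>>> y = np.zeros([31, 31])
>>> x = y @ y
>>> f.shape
(31, 3, 3)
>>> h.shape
(31,)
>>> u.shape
(2, 2)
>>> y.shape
(31, 31)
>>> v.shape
(2, 3)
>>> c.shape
(2, 2)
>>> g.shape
(3, 2)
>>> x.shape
(31, 31)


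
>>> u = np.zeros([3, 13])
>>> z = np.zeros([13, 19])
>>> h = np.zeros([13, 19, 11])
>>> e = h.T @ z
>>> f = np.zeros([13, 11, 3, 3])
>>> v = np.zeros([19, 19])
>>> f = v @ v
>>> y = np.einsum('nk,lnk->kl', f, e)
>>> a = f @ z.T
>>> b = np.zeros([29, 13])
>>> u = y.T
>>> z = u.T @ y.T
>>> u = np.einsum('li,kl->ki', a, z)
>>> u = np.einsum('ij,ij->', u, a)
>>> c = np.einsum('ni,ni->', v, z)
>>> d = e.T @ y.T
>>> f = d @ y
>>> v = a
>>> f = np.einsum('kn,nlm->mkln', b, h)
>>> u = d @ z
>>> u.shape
(19, 19, 19)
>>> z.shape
(19, 19)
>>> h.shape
(13, 19, 11)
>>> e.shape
(11, 19, 19)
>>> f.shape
(11, 29, 19, 13)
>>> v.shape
(19, 13)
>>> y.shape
(19, 11)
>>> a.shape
(19, 13)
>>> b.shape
(29, 13)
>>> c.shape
()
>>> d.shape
(19, 19, 19)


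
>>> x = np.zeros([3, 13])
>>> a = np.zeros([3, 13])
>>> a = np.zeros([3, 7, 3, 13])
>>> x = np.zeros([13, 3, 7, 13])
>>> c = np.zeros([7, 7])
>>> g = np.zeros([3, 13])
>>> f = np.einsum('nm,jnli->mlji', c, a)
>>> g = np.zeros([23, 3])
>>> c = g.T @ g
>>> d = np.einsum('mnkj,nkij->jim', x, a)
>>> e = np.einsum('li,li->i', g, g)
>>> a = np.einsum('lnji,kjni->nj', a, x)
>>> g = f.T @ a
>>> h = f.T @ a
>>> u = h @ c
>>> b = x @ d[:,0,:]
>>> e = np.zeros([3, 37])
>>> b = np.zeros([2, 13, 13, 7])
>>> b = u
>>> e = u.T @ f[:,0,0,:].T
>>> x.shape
(13, 3, 7, 13)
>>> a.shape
(7, 3)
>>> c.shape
(3, 3)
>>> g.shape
(13, 3, 3, 3)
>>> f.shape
(7, 3, 3, 13)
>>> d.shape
(13, 3, 13)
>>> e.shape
(3, 3, 3, 7)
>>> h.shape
(13, 3, 3, 3)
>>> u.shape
(13, 3, 3, 3)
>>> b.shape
(13, 3, 3, 3)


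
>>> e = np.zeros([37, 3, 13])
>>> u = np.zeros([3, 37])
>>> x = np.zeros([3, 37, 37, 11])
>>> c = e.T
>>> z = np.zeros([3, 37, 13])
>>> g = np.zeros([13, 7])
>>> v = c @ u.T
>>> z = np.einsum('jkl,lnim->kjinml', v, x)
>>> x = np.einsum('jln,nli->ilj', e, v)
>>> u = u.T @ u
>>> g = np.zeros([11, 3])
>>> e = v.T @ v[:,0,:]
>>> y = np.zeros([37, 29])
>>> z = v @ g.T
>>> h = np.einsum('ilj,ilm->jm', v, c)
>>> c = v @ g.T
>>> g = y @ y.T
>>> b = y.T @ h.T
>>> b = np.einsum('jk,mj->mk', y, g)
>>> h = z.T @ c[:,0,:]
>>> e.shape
(3, 3, 3)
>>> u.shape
(37, 37)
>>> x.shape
(3, 3, 37)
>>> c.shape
(13, 3, 11)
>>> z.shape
(13, 3, 11)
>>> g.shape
(37, 37)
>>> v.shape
(13, 3, 3)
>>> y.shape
(37, 29)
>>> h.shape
(11, 3, 11)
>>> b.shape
(37, 29)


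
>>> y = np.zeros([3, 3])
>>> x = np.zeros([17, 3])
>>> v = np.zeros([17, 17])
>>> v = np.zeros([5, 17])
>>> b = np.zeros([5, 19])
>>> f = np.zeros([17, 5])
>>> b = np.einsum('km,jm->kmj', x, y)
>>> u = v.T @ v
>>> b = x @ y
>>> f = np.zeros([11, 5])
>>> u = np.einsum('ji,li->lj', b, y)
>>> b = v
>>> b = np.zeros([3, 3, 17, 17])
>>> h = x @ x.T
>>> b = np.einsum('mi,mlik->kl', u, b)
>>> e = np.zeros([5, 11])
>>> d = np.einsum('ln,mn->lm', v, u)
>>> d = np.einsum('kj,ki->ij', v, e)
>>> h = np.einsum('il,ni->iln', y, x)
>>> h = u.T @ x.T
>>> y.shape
(3, 3)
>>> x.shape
(17, 3)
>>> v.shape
(5, 17)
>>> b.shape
(17, 3)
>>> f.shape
(11, 5)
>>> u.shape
(3, 17)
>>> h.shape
(17, 17)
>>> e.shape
(5, 11)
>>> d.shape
(11, 17)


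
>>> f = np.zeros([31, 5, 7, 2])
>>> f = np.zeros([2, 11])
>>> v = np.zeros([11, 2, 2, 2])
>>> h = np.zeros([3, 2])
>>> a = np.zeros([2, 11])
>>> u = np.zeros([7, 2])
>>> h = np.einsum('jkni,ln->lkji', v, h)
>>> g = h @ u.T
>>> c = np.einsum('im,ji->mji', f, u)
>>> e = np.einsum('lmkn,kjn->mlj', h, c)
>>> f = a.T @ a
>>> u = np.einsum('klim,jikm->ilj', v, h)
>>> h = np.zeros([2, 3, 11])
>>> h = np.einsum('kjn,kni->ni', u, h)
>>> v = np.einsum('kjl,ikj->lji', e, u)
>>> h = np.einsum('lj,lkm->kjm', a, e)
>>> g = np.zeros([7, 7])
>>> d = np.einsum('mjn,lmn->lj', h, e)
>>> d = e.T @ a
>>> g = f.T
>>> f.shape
(11, 11)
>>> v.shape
(7, 3, 2)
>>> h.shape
(3, 11, 7)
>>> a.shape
(2, 11)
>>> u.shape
(2, 2, 3)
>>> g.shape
(11, 11)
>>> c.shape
(11, 7, 2)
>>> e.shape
(2, 3, 7)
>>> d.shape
(7, 3, 11)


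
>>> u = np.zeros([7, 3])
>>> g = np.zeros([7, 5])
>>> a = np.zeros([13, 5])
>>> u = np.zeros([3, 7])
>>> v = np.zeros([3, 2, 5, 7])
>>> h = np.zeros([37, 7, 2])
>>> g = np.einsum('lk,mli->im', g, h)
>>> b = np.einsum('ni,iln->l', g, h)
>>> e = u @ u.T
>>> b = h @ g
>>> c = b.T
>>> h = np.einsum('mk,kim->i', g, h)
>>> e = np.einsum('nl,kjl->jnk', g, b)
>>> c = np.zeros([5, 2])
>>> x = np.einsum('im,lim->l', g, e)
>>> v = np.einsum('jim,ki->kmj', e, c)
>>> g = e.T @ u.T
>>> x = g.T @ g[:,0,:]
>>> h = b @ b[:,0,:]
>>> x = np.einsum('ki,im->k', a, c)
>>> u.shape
(3, 7)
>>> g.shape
(37, 2, 3)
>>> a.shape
(13, 5)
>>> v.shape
(5, 37, 7)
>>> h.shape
(37, 7, 37)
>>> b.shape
(37, 7, 37)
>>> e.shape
(7, 2, 37)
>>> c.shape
(5, 2)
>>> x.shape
(13,)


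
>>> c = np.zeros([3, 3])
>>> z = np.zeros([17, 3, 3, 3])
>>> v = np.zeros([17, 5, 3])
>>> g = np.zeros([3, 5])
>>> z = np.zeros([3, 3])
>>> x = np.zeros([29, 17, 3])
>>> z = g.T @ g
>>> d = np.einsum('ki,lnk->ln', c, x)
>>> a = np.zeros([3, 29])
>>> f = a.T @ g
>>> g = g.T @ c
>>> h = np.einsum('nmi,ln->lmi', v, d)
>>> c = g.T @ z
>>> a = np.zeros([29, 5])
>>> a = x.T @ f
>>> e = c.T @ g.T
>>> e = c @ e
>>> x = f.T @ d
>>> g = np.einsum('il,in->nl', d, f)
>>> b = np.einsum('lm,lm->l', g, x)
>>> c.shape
(3, 5)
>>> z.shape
(5, 5)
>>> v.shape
(17, 5, 3)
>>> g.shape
(5, 17)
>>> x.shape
(5, 17)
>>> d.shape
(29, 17)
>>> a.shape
(3, 17, 5)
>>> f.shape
(29, 5)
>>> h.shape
(29, 5, 3)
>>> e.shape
(3, 5)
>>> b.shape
(5,)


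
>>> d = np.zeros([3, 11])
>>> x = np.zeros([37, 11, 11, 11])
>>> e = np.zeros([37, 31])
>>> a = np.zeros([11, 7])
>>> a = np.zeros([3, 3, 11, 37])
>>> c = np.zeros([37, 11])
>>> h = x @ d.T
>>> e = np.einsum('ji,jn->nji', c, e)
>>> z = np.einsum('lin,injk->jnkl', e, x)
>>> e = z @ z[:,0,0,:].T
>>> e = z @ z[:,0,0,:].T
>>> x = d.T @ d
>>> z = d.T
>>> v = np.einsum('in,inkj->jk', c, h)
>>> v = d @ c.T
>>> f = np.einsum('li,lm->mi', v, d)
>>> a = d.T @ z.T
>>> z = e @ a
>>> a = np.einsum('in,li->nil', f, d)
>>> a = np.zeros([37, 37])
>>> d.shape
(3, 11)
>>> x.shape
(11, 11)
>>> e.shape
(11, 11, 11, 11)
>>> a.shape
(37, 37)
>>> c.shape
(37, 11)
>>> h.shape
(37, 11, 11, 3)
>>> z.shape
(11, 11, 11, 11)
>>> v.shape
(3, 37)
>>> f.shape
(11, 37)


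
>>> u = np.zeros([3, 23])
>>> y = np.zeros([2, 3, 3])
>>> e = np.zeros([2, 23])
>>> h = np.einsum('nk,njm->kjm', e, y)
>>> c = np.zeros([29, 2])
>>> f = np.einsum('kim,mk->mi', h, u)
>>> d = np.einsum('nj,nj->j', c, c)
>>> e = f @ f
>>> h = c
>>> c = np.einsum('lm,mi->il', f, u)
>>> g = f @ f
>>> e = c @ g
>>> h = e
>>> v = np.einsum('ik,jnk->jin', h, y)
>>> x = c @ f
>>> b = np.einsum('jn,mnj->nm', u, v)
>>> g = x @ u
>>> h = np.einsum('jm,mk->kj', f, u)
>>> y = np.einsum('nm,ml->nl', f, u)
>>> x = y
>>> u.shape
(3, 23)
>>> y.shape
(3, 23)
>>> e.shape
(23, 3)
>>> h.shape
(23, 3)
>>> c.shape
(23, 3)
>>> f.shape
(3, 3)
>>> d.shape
(2,)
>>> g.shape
(23, 23)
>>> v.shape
(2, 23, 3)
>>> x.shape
(3, 23)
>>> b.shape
(23, 2)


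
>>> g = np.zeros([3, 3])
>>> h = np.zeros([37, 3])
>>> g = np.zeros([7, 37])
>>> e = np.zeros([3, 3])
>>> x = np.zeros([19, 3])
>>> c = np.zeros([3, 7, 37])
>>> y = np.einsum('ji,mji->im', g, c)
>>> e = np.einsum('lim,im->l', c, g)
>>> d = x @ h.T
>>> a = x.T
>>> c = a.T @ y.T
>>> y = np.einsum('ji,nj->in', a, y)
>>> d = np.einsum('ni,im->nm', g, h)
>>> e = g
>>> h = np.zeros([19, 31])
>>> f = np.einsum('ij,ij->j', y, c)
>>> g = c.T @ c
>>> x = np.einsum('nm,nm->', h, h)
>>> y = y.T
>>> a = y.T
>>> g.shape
(37, 37)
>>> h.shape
(19, 31)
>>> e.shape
(7, 37)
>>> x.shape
()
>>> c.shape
(19, 37)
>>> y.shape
(37, 19)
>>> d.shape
(7, 3)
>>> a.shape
(19, 37)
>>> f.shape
(37,)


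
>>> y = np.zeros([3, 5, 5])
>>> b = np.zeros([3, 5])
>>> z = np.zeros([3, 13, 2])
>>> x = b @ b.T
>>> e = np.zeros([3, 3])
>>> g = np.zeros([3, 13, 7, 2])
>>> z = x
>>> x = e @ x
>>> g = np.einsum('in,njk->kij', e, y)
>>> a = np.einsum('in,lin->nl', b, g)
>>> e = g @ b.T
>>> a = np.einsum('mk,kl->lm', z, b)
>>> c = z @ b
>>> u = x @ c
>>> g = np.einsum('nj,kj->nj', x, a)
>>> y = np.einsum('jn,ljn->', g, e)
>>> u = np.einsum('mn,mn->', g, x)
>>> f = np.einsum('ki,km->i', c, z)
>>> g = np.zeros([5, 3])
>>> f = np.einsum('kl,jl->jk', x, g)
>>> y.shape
()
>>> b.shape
(3, 5)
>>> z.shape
(3, 3)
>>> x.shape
(3, 3)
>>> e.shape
(5, 3, 3)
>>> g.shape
(5, 3)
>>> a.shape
(5, 3)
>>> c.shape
(3, 5)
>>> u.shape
()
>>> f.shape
(5, 3)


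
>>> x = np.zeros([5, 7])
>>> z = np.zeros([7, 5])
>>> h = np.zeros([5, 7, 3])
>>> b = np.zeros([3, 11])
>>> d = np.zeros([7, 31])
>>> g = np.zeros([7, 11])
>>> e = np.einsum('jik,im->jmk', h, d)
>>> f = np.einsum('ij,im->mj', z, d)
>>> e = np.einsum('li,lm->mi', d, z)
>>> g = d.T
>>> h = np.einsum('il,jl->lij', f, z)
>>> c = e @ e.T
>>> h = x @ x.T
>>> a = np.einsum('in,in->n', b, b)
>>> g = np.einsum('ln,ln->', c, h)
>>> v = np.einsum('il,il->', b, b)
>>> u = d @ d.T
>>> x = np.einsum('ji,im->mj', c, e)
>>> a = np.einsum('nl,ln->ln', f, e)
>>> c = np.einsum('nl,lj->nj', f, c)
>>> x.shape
(31, 5)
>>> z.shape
(7, 5)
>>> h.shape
(5, 5)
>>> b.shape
(3, 11)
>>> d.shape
(7, 31)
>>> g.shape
()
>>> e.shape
(5, 31)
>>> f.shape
(31, 5)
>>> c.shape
(31, 5)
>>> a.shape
(5, 31)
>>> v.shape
()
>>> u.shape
(7, 7)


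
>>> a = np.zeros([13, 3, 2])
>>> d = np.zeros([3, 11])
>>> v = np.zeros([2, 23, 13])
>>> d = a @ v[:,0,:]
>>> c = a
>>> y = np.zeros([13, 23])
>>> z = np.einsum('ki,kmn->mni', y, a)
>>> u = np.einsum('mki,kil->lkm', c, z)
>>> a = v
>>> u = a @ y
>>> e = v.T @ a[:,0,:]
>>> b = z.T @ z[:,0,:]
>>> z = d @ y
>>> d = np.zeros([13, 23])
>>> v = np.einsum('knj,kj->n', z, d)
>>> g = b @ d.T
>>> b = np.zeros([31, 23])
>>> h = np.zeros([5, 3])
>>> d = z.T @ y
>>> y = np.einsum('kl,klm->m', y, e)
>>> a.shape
(2, 23, 13)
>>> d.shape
(23, 3, 23)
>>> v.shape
(3,)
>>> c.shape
(13, 3, 2)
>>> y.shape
(13,)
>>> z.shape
(13, 3, 23)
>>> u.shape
(2, 23, 23)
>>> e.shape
(13, 23, 13)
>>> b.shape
(31, 23)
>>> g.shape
(23, 2, 13)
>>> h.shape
(5, 3)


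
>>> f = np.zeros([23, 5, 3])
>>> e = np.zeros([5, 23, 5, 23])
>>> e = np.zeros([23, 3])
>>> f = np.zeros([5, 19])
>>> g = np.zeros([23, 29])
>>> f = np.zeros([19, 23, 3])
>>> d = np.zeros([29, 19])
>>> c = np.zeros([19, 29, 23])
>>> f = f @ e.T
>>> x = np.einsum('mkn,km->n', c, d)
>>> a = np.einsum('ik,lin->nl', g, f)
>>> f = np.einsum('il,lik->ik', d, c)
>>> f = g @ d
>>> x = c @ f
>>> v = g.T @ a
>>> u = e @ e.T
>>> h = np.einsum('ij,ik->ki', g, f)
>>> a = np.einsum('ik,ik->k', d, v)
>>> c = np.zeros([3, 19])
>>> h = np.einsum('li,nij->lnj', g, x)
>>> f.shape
(23, 19)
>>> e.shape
(23, 3)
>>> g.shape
(23, 29)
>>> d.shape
(29, 19)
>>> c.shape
(3, 19)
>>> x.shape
(19, 29, 19)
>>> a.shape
(19,)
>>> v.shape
(29, 19)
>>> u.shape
(23, 23)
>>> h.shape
(23, 19, 19)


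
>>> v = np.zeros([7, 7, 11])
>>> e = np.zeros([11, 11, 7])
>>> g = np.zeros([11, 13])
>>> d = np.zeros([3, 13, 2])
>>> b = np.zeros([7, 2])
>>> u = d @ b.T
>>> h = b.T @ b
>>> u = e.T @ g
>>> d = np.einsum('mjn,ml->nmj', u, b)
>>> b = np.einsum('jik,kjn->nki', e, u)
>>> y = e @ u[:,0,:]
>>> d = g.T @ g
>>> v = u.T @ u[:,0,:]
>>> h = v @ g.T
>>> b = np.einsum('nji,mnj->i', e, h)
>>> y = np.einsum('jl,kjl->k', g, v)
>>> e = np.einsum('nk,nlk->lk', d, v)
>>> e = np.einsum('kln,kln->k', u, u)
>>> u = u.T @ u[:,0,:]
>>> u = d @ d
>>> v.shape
(13, 11, 13)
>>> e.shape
(7,)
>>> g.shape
(11, 13)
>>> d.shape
(13, 13)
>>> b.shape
(7,)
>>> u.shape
(13, 13)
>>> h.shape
(13, 11, 11)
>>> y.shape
(13,)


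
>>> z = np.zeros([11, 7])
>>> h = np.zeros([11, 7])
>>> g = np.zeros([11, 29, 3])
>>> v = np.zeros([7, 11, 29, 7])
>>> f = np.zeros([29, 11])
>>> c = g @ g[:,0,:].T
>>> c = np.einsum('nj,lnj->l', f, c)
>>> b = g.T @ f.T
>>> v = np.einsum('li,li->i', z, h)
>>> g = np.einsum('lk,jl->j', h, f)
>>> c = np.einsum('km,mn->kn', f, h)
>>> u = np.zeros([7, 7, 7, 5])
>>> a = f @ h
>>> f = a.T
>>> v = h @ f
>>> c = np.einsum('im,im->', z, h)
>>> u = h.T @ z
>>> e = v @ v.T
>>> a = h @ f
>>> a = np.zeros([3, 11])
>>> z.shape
(11, 7)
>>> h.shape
(11, 7)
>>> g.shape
(29,)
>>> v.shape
(11, 29)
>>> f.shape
(7, 29)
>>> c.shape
()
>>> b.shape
(3, 29, 29)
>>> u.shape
(7, 7)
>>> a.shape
(3, 11)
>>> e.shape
(11, 11)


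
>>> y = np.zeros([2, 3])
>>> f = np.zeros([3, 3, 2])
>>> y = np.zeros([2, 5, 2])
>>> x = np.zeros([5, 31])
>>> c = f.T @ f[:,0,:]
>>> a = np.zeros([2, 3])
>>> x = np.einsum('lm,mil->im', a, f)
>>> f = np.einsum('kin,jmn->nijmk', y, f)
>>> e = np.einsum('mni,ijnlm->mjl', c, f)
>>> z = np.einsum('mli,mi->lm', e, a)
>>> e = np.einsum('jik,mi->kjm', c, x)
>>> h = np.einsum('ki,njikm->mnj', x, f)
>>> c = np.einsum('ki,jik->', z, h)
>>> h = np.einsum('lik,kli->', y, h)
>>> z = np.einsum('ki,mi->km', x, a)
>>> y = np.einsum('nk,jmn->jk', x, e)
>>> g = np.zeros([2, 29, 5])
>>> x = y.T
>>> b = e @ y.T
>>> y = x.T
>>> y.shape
(2, 3)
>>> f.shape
(2, 5, 3, 3, 2)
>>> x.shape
(3, 2)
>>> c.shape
()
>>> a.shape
(2, 3)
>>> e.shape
(2, 2, 3)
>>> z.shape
(3, 2)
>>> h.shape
()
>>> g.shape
(2, 29, 5)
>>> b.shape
(2, 2, 2)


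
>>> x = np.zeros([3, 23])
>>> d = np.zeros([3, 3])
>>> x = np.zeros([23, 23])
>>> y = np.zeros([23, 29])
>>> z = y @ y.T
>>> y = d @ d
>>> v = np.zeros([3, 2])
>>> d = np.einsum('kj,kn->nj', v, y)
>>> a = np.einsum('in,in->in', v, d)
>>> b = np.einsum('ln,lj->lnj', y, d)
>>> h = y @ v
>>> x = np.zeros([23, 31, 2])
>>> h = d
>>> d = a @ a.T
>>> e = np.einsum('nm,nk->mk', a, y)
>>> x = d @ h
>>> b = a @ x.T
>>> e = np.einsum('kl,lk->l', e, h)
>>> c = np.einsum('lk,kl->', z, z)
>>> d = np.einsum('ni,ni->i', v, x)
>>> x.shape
(3, 2)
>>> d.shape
(2,)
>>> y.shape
(3, 3)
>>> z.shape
(23, 23)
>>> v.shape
(3, 2)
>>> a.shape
(3, 2)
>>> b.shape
(3, 3)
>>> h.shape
(3, 2)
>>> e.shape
(3,)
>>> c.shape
()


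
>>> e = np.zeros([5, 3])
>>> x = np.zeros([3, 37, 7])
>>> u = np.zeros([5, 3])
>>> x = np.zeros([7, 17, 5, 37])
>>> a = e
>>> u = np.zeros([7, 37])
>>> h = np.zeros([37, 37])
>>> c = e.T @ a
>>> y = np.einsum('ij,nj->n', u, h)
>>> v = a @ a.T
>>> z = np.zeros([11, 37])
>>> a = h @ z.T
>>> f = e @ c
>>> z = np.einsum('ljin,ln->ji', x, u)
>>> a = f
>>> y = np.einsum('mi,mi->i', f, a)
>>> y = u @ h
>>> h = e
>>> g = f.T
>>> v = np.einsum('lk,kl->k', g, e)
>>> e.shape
(5, 3)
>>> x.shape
(7, 17, 5, 37)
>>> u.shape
(7, 37)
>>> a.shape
(5, 3)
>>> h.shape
(5, 3)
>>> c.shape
(3, 3)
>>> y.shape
(7, 37)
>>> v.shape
(5,)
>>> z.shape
(17, 5)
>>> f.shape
(5, 3)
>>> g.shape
(3, 5)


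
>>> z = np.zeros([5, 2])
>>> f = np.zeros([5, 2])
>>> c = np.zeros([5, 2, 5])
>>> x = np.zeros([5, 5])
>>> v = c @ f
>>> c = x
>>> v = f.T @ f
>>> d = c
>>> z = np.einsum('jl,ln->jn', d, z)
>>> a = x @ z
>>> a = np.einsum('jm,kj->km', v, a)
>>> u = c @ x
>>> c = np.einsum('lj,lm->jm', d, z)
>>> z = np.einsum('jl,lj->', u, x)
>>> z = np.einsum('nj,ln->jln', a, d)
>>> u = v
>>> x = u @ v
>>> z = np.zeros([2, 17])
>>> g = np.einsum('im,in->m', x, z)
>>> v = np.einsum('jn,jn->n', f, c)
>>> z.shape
(2, 17)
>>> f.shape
(5, 2)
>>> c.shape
(5, 2)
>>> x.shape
(2, 2)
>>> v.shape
(2,)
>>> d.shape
(5, 5)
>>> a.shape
(5, 2)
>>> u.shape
(2, 2)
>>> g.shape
(2,)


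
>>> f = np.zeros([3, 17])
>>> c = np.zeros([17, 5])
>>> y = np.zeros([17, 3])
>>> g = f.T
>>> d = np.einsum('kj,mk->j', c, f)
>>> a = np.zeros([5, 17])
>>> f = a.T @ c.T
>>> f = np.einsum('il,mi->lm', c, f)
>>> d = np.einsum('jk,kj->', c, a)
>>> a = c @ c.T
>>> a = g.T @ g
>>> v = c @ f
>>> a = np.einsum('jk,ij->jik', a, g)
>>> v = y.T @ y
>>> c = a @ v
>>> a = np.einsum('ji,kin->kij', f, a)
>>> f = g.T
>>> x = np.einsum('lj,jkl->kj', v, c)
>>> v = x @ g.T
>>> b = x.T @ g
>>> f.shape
(3, 17)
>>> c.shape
(3, 17, 3)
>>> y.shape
(17, 3)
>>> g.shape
(17, 3)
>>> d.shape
()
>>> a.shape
(3, 17, 5)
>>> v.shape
(17, 17)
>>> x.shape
(17, 3)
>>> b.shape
(3, 3)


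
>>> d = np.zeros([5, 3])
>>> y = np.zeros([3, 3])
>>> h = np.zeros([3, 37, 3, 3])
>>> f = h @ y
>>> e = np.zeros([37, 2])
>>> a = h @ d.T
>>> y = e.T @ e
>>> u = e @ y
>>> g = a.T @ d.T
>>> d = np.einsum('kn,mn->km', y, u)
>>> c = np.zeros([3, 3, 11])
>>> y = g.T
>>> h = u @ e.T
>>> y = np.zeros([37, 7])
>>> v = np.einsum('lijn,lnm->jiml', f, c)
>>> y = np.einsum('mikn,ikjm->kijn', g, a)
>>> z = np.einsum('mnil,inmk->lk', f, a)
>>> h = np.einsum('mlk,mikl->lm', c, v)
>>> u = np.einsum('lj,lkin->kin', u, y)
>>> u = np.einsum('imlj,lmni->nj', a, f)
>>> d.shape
(2, 37)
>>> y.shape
(37, 3, 3, 5)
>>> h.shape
(3, 3)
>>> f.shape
(3, 37, 3, 3)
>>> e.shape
(37, 2)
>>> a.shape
(3, 37, 3, 5)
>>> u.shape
(3, 5)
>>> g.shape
(5, 3, 37, 5)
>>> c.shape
(3, 3, 11)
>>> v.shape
(3, 37, 11, 3)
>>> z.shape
(3, 5)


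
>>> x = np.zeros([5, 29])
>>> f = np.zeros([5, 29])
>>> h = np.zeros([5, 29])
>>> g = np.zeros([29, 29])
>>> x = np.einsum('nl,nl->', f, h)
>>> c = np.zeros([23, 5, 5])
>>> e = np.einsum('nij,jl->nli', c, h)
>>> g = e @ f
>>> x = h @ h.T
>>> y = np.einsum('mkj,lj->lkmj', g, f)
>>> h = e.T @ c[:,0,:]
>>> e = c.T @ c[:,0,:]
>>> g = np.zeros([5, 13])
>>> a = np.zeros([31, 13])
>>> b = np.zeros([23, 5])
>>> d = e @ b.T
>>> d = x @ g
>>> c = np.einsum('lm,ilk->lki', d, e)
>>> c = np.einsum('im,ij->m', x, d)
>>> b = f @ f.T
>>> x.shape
(5, 5)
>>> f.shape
(5, 29)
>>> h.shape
(5, 29, 5)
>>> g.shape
(5, 13)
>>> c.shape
(5,)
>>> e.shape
(5, 5, 5)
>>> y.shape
(5, 29, 23, 29)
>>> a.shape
(31, 13)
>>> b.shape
(5, 5)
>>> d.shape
(5, 13)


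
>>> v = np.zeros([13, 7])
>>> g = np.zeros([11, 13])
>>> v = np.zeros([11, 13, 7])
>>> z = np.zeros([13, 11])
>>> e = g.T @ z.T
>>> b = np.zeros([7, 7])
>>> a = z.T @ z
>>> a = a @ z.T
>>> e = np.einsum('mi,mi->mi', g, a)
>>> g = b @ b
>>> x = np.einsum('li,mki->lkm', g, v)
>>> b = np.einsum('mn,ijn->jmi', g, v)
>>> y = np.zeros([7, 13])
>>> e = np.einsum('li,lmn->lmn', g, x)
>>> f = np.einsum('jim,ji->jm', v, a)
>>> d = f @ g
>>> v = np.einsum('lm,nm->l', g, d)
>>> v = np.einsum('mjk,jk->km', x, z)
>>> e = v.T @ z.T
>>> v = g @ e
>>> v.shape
(7, 13)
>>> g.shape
(7, 7)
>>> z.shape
(13, 11)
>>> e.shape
(7, 13)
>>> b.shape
(13, 7, 11)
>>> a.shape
(11, 13)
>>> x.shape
(7, 13, 11)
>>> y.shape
(7, 13)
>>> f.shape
(11, 7)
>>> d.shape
(11, 7)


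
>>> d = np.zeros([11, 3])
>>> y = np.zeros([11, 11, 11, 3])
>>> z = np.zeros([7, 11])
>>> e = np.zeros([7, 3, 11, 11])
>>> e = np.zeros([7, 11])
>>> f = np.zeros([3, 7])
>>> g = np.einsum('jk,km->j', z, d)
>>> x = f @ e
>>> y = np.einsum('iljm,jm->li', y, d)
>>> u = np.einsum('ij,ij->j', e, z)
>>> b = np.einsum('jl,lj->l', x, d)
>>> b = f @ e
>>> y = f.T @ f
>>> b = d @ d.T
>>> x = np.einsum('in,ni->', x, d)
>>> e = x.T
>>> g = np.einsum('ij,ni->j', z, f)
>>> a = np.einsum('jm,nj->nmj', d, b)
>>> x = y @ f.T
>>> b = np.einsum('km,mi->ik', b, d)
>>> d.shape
(11, 3)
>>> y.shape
(7, 7)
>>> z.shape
(7, 11)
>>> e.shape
()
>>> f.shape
(3, 7)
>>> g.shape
(11,)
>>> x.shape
(7, 3)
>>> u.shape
(11,)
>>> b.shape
(3, 11)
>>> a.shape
(11, 3, 11)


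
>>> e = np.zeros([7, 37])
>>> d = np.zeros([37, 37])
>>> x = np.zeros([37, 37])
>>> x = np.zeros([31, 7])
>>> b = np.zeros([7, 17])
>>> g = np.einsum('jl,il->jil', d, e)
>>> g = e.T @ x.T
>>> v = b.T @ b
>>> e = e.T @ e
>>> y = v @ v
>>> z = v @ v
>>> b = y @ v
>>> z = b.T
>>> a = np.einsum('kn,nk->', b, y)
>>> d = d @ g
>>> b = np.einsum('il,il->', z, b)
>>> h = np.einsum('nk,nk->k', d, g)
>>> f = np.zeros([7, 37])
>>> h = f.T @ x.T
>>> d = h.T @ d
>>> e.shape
(37, 37)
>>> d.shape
(31, 31)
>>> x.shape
(31, 7)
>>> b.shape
()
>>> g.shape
(37, 31)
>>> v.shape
(17, 17)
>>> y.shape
(17, 17)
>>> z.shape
(17, 17)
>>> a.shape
()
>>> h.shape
(37, 31)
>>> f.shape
(7, 37)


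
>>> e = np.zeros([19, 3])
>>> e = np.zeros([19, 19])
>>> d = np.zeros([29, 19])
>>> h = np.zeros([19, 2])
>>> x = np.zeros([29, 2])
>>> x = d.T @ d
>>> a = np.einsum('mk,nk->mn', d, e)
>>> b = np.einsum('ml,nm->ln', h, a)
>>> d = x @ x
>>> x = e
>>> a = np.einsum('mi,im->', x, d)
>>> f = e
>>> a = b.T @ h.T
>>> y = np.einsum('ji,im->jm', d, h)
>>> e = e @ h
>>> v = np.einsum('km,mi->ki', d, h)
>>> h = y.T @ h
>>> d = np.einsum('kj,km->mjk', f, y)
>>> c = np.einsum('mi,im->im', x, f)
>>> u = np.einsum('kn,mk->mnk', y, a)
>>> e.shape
(19, 2)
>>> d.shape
(2, 19, 19)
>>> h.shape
(2, 2)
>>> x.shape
(19, 19)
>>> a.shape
(29, 19)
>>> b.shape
(2, 29)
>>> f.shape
(19, 19)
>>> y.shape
(19, 2)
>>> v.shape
(19, 2)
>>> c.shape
(19, 19)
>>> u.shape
(29, 2, 19)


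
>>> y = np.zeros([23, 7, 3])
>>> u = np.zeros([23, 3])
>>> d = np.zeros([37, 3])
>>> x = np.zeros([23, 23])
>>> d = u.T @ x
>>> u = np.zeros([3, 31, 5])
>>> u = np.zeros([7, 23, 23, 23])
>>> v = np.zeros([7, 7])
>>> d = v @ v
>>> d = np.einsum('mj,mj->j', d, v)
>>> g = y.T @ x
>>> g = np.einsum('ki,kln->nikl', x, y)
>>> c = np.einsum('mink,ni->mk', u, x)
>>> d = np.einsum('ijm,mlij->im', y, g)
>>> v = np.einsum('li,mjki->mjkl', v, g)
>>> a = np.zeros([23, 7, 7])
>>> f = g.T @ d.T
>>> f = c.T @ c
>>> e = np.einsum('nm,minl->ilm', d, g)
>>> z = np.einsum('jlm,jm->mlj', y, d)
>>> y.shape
(23, 7, 3)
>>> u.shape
(7, 23, 23, 23)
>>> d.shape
(23, 3)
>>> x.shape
(23, 23)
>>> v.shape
(3, 23, 23, 7)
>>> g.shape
(3, 23, 23, 7)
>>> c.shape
(7, 23)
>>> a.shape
(23, 7, 7)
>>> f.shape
(23, 23)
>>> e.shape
(23, 7, 3)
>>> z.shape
(3, 7, 23)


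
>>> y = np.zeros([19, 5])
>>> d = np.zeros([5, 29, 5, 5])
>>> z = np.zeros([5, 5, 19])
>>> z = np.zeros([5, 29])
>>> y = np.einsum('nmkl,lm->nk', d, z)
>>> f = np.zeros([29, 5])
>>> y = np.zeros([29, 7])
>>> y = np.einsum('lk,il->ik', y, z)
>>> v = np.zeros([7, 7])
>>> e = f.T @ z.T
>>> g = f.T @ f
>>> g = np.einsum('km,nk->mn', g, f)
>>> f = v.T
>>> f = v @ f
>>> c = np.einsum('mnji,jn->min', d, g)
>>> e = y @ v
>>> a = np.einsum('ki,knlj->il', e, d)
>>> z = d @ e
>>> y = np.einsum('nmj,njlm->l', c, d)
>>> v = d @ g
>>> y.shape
(5,)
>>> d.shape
(5, 29, 5, 5)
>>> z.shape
(5, 29, 5, 7)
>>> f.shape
(7, 7)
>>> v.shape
(5, 29, 5, 29)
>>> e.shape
(5, 7)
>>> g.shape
(5, 29)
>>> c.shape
(5, 5, 29)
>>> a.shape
(7, 5)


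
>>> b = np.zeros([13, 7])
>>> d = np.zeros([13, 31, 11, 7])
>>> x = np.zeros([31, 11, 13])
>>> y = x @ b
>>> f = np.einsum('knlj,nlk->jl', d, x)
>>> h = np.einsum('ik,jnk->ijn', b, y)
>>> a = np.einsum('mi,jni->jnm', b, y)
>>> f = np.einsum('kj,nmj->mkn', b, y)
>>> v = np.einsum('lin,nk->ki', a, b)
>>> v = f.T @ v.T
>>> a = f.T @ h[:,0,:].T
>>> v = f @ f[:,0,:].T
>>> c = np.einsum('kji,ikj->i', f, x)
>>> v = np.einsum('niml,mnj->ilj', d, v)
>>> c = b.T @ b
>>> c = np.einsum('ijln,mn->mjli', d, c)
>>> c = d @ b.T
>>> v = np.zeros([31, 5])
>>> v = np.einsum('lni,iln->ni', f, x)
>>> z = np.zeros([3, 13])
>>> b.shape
(13, 7)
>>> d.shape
(13, 31, 11, 7)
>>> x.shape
(31, 11, 13)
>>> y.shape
(31, 11, 7)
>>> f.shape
(11, 13, 31)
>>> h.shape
(13, 31, 11)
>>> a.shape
(31, 13, 13)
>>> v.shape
(13, 31)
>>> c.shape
(13, 31, 11, 13)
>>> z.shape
(3, 13)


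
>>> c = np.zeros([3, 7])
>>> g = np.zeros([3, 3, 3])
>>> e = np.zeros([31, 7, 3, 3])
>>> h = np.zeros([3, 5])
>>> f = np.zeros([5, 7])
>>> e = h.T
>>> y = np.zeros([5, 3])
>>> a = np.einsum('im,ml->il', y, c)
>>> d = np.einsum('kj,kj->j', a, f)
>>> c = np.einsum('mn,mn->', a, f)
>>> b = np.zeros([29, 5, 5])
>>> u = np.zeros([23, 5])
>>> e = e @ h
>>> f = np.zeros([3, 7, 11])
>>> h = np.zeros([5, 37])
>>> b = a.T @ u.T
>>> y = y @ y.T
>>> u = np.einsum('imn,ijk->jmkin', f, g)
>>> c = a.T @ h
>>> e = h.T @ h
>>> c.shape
(7, 37)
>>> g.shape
(3, 3, 3)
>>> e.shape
(37, 37)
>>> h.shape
(5, 37)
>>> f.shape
(3, 7, 11)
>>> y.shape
(5, 5)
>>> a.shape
(5, 7)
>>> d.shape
(7,)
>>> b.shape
(7, 23)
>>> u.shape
(3, 7, 3, 3, 11)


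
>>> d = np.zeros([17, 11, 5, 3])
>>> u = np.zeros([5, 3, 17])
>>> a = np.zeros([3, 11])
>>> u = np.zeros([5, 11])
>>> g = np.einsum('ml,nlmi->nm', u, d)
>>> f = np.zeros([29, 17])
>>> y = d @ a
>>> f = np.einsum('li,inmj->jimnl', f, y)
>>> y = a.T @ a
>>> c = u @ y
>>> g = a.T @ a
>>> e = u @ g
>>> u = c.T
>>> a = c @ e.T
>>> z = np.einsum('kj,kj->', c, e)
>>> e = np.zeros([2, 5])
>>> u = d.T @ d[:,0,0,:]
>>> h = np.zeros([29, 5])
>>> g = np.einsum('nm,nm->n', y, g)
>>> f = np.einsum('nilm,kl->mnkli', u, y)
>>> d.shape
(17, 11, 5, 3)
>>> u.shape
(3, 5, 11, 3)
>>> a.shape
(5, 5)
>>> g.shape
(11,)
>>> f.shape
(3, 3, 11, 11, 5)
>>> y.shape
(11, 11)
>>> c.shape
(5, 11)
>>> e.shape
(2, 5)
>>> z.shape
()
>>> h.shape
(29, 5)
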